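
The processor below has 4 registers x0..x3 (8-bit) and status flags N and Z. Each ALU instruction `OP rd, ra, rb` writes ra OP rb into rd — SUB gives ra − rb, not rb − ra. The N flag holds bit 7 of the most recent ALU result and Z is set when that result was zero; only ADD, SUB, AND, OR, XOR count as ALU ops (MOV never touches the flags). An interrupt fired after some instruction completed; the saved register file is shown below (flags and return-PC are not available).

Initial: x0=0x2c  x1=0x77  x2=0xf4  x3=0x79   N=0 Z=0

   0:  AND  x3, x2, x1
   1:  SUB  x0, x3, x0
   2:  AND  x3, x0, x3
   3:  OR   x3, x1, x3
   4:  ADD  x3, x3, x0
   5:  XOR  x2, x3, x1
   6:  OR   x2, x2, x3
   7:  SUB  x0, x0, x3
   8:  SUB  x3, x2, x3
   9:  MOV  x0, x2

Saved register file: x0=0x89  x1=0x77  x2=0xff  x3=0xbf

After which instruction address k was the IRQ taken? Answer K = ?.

K = 7

after  0: x0=0x2c x1=0x77 x2=0xf4 x3=0x74  N=0 Z=0
after  1: x0=0x48 x1=0x77 x2=0xf4 x3=0x74  N=0 Z=0
after  2: x0=0x48 x1=0x77 x2=0xf4 x3=0x40  N=0 Z=0
after  3: x0=0x48 x1=0x77 x2=0xf4 x3=0x77  N=0 Z=0
after  4: x0=0x48 x1=0x77 x2=0xf4 x3=0xbf  N=1 Z=0
after  5: x0=0x48 x1=0x77 x2=0xc8 x3=0xbf  N=1 Z=0
after  6: x0=0x48 x1=0x77 x2=0xff x3=0xbf  N=1 Z=0
after  7: x0=0x89 x1=0x77 x2=0xff x3=0xbf  N=1 Z=0
-- IRQ taken; context saved, return-PC = 8 --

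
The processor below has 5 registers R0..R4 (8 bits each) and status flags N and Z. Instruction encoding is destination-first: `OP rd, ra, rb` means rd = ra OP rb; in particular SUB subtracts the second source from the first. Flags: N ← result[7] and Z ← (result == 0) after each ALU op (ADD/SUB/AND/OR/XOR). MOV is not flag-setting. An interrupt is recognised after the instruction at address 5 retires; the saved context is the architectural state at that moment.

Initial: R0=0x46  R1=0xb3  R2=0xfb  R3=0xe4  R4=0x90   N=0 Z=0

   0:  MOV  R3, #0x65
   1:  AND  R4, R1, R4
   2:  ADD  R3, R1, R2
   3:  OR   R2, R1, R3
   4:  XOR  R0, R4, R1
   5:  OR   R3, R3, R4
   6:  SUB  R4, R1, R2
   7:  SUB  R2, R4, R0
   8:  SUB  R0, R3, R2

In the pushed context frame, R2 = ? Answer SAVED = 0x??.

SAVED = 0xbf

after  0: R0=0x46 R1=0xb3 R2=0xfb R3=0x65 R4=0x90  N=0 Z=0
after  1: R0=0x46 R1=0xb3 R2=0xfb R3=0x65 R4=0x90  N=1 Z=0
after  2: R0=0x46 R1=0xb3 R2=0xfb R3=0xae R4=0x90  N=1 Z=0
after  3: R0=0x46 R1=0xb3 R2=0xbf R3=0xae R4=0x90  N=1 Z=0
after  4: R0=0x23 R1=0xb3 R2=0xbf R3=0xae R4=0x90  N=0 Z=0
after  5: R0=0x23 R1=0xb3 R2=0xbf R3=0xbe R4=0x90  N=1 Z=0
-- IRQ taken; context saved, return-PC = 6 --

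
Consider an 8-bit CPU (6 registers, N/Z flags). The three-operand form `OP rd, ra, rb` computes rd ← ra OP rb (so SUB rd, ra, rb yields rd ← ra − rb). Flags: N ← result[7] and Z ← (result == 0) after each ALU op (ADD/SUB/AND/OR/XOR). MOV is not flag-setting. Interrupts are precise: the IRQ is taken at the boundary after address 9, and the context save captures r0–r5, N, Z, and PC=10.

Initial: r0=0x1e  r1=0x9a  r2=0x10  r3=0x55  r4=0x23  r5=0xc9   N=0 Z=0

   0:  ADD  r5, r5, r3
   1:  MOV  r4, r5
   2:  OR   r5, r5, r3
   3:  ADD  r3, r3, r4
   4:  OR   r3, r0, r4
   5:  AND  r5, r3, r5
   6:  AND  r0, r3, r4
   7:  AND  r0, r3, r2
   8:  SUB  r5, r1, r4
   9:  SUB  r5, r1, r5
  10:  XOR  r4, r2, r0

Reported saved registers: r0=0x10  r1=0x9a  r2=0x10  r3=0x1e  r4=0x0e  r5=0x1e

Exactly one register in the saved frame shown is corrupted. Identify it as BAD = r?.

after  0: r0=0x1e r1=0x9a r2=0x10 r3=0x55 r4=0x23 r5=0x1e  N=0 Z=0
after  1: r0=0x1e r1=0x9a r2=0x10 r3=0x55 r4=0x1e r5=0x1e  N=0 Z=0
after  2: r0=0x1e r1=0x9a r2=0x10 r3=0x55 r4=0x1e r5=0x5f  N=0 Z=0
after  3: r0=0x1e r1=0x9a r2=0x10 r3=0x73 r4=0x1e r5=0x5f  N=0 Z=0
after  4: r0=0x1e r1=0x9a r2=0x10 r3=0x1e r4=0x1e r5=0x5f  N=0 Z=0
after  5: r0=0x1e r1=0x9a r2=0x10 r3=0x1e r4=0x1e r5=0x1e  N=0 Z=0
after  6: r0=0x1e r1=0x9a r2=0x10 r3=0x1e r4=0x1e r5=0x1e  N=0 Z=0
after  7: r0=0x10 r1=0x9a r2=0x10 r3=0x1e r4=0x1e r5=0x1e  N=0 Z=0
after  8: r0=0x10 r1=0x9a r2=0x10 r3=0x1e r4=0x1e r5=0x7c  N=0 Z=0
after  9: r0=0x10 r1=0x9a r2=0x10 r3=0x1e r4=0x1e r5=0x1e  N=0 Z=0
-- IRQ taken; context saved, return-PC = 10 --
mismatch: r4: reported 0x0e vs actual 0x1e

BAD = r4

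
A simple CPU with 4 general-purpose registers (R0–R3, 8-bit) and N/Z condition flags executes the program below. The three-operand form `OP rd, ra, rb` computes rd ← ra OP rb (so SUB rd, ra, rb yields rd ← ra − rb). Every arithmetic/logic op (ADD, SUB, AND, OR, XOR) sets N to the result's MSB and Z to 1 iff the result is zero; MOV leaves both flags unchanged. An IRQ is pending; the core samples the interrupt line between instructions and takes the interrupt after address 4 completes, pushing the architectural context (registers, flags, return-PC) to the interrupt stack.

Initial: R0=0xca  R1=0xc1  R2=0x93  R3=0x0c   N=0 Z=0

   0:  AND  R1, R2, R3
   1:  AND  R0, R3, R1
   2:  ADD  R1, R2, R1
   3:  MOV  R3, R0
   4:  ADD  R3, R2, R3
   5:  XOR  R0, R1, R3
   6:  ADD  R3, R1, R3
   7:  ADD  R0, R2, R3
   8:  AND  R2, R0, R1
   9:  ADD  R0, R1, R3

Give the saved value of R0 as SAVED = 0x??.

SAVED = 0x00

after  0: R0=0xca R1=0x00 R2=0x93 R3=0x0c  N=0 Z=1
after  1: R0=0x00 R1=0x00 R2=0x93 R3=0x0c  N=0 Z=1
after  2: R0=0x00 R1=0x93 R2=0x93 R3=0x0c  N=1 Z=0
after  3: R0=0x00 R1=0x93 R2=0x93 R3=0x00  N=1 Z=0
after  4: R0=0x00 R1=0x93 R2=0x93 R3=0x93  N=1 Z=0
-- IRQ taken; context saved, return-PC = 5 --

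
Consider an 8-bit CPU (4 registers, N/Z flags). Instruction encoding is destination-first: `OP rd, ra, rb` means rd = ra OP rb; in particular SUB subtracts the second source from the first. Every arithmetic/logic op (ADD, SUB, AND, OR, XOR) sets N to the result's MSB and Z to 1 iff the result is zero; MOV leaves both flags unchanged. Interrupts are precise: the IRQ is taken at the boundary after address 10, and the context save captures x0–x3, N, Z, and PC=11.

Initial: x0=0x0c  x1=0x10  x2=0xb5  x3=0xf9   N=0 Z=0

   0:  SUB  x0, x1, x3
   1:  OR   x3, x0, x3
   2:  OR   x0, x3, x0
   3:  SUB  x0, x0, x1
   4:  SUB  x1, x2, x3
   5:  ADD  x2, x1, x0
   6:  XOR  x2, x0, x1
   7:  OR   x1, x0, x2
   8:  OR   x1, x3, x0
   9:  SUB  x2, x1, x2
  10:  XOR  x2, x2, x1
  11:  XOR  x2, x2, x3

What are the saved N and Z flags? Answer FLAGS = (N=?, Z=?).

FLAGS = (N=0, Z=0)

after  0: x0=0x17 x1=0x10 x2=0xb5 x3=0xf9  N=0 Z=0
after  1: x0=0x17 x1=0x10 x2=0xb5 x3=0xff  N=1 Z=0
after  2: x0=0xff x1=0x10 x2=0xb5 x3=0xff  N=1 Z=0
after  3: x0=0xef x1=0x10 x2=0xb5 x3=0xff  N=1 Z=0
after  4: x0=0xef x1=0xb6 x2=0xb5 x3=0xff  N=1 Z=0
after  5: x0=0xef x1=0xb6 x2=0xa5 x3=0xff  N=1 Z=0
after  6: x0=0xef x1=0xb6 x2=0x59 x3=0xff  N=0 Z=0
after  7: x0=0xef x1=0xff x2=0x59 x3=0xff  N=1 Z=0
after  8: x0=0xef x1=0xff x2=0x59 x3=0xff  N=1 Z=0
after  9: x0=0xef x1=0xff x2=0xa6 x3=0xff  N=1 Z=0
after 10: x0=0xef x1=0xff x2=0x59 x3=0xff  N=0 Z=0
-- IRQ taken; context saved, return-PC = 11 --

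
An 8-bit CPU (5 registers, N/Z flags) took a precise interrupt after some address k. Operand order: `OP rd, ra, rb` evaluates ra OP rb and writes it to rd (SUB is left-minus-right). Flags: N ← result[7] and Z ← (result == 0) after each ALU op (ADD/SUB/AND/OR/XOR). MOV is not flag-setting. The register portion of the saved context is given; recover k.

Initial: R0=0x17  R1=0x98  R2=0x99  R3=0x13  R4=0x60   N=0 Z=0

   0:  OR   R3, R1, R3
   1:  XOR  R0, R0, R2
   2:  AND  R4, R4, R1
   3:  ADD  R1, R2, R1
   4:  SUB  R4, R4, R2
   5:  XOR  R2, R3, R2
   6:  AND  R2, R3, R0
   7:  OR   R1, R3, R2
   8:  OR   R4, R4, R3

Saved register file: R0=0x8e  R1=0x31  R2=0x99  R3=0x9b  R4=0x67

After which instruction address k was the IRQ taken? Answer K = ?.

K = 4

after  0: R0=0x17 R1=0x98 R2=0x99 R3=0x9b R4=0x60  N=1 Z=0
after  1: R0=0x8e R1=0x98 R2=0x99 R3=0x9b R4=0x60  N=1 Z=0
after  2: R0=0x8e R1=0x98 R2=0x99 R3=0x9b R4=0x00  N=0 Z=1
after  3: R0=0x8e R1=0x31 R2=0x99 R3=0x9b R4=0x00  N=0 Z=0
after  4: R0=0x8e R1=0x31 R2=0x99 R3=0x9b R4=0x67  N=0 Z=0
-- IRQ taken; context saved, return-PC = 5 --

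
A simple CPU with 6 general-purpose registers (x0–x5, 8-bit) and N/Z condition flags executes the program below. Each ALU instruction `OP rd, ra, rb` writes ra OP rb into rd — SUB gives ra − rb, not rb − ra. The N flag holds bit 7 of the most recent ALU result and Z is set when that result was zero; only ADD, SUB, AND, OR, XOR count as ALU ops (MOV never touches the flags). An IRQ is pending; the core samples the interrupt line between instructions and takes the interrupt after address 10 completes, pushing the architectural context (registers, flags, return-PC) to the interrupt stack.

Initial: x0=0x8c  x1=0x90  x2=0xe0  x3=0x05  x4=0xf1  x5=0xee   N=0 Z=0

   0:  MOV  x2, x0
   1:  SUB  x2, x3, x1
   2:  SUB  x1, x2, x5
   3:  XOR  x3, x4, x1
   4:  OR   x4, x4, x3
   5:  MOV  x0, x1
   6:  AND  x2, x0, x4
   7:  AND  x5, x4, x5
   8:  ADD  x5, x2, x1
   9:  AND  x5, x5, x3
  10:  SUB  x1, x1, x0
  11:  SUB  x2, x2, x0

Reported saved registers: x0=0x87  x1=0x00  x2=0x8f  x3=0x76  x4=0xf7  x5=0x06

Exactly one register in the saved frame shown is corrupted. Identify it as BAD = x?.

BAD = x2

after  0: x0=0x8c x1=0x90 x2=0x8c x3=0x05 x4=0xf1 x5=0xee  N=0 Z=0
after  1: x0=0x8c x1=0x90 x2=0x75 x3=0x05 x4=0xf1 x5=0xee  N=0 Z=0
after  2: x0=0x8c x1=0x87 x2=0x75 x3=0x05 x4=0xf1 x5=0xee  N=1 Z=0
after  3: x0=0x8c x1=0x87 x2=0x75 x3=0x76 x4=0xf1 x5=0xee  N=0 Z=0
after  4: x0=0x8c x1=0x87 x2=0x75 x3=0x76 x4=0xf7 x5=0xee  N=1 Z=0
after  5: x0=0x87 x1=0x87 x2=0x75 x3=0x76 x4=0xf7 x5=0xee  N=1 Z=0
after  6: x0=0x87 x1=0x87 x2=0x87 x3=0x76 x4=0xf7 x5=0xee  N=1 Z=0
after  7: x0=0x87 x1=0x87 x2=0x87 x3=0x76 x4=0xf7 x5=0xe6  N=1 Z=0
after  8: x0=0x87 x1=0x87 x2=0x87 x3=0x76 x4=0xf7 x5=0x0e  N=0 Z=0
after  9: x0=0x87 x1=0x87 x2=0x87 x3=0x76 x4=0xf7 x5=0x06  N=0 Z=0
after 10: x0=0x87 x1=0x00 x2=0x87 x3=0x76 x4=0xf7 x5=0x06  N=0 Z=1
-- IRQ taken; context saved, return-PC = 11 --
mismatch: x2: reported 0x8f vs actual 0x87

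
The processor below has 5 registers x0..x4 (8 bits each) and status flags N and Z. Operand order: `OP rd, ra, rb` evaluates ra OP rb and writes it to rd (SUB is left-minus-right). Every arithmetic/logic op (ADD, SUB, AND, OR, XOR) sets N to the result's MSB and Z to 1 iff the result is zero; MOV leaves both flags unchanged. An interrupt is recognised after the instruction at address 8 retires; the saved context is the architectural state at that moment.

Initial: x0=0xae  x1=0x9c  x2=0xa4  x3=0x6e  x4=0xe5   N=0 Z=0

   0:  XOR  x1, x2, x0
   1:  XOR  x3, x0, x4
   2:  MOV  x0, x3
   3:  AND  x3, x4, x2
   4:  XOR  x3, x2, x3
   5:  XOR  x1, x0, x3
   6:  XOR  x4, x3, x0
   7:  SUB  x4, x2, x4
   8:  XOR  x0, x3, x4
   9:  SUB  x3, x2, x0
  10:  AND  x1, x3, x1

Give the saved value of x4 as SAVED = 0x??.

after  0: x0=0xae x1=0x0a x2=0xa4 x3=0x6e x4=0xe5  N=0 Z=0
after  1: x0=0xae x1=0x0a x2=0xa4 x3=0x4b x4=0xe5  N=0 Z=0
after  2: x0=0x4b x1=0x0a x2=0xa4 x3=0x4b x4=0xe5  N=0 Z=0
after  3: x0=0x4b x1=0x0a x2=0xa4 x3=0xa4 x4=0xe5  N=1 Z=0
after  4: x0=0x4b x1=0x0a x2=0xa4 x3=0x00 x4=0xe5  N=0 Z=1
after  5: x0=0x4b x1=0x4b x2=0xa4 x3=0x00 x4=0xe5  N=0 Z=0
after  6: x0=0x4b x1=0x4b x2=0xa4 x3=0x00 x4=0x4b  N=0 Z=0
after  7: x0=0x4b x1=0x4b x2=0xa4 x3=0x00 x4=0x59  N=0 Z=0
after  8: x0=0x59 x1=0x4b x2=0xa4 x3=0x00 x4=0x59  N=0 Z=0
-- IRQ taken; context saved, return-PC = 9 --

SAVED = 0x59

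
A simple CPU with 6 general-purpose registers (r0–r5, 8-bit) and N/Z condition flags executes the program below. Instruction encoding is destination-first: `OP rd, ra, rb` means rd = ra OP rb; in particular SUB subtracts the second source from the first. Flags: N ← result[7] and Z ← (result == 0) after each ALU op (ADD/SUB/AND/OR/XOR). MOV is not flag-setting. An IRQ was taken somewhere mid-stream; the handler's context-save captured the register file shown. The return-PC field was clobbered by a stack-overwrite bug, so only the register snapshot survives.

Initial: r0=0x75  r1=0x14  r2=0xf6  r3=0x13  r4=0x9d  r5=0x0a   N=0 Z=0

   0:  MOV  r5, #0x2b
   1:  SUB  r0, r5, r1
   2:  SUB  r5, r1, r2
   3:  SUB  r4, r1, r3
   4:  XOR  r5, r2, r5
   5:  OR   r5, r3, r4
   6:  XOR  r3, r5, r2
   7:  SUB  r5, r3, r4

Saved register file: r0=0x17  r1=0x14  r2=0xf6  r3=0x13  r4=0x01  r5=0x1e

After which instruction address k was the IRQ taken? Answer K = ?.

after  0: r0=0x75 r1=0x14 r2=0xf6 r3=0x13 r4=0x9d r5=0x2b  N=0 Z=0
after  1: r0=0x17 r1=0x14 r2=0xf6 r3=0x13 r4=0x9d r5=0x2b  N=0 Z=0
after  2: r0=0x17 r1=0x14 r2=0xf6 r3=0x13 r4=0x9d r5=0x1e  N=0 Z=0
after  3: r0=0x17 r1=0x14 r2=0xf6 r3=0x13 r4=0x01 r5=0x1e  N=0 Z=0
-- IRQ taken; context saved, return-PC = 4 --

K = 3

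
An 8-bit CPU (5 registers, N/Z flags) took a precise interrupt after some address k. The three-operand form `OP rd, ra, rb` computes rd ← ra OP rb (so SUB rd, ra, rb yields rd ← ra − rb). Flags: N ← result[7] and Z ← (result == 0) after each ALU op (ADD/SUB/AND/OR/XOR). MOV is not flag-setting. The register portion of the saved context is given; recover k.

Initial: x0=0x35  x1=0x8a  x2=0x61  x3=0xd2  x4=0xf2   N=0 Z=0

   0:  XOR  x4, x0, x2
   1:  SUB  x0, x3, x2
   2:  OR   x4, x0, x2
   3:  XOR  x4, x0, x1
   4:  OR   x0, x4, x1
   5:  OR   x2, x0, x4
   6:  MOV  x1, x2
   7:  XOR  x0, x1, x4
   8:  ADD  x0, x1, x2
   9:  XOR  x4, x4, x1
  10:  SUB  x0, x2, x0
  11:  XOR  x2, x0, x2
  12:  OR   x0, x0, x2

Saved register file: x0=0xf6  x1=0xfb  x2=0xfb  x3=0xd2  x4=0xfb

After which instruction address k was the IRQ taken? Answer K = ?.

after  0: x0=0x35 x1=0x8a x2=0x61 x3=0xd2 x4=0x54  N=0 Z=0
after  1: x0=0x71 x1=0x8a x2=0x61 x3=0xd2 x4=0x54  N=0 Z=0
after  2: x0=0x71 x1=0x8a x2=0x61 x3=0xd2 x4=0x71  N=0 Z=0
after  3: x0=0x71 x1=0x8a x2=0x61 x3=0xd2 x4=0xfb  N=1 Z=0
after  4: x0=0xfb x1=0x8a x2=0x61 x3=0xd2 x4=0xfb  N=1 Z=0
after  5: x0=0xfb x1=0x8a x2=0xfb x3=0xd2 x4=0xfb  N=1 Z=0
after  6: x0=0xfb x1=0xfb x2=0xfb x3=0xd2 x4=0xfb  N=1 Z=0
after  7: x0=0x00 x1=0xfb x2=0xfb x3=0xd2 x4=0xfb  N=0 Z=1
after  8: x0=0xf6 x1=0xfb x2=0xfb x3=0xd2 x4=0xfb  N=1 Z=0
-- IRQ taken; context saved, return-PC = 9 --

K = 8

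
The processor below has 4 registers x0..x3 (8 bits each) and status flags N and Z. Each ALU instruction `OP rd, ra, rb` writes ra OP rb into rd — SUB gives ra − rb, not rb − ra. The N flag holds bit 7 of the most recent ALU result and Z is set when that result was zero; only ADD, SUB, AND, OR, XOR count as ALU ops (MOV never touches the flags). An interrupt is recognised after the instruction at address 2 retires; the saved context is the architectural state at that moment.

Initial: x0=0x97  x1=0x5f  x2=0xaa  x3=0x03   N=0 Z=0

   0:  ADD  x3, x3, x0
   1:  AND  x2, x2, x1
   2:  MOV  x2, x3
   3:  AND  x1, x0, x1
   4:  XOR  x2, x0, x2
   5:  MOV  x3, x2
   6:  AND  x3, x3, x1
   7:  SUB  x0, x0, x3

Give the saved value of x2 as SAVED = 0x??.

SAVED = 0x9a

after  0: x0=0x97 x1=0x5f x2=0xaa x3=0x9a  N=1 Z=0
after  1: x0=0x97 x1=0x5f x2=0x0a x3=0x9a  N=0 Z=0
after  2: x0=0x97 x1=0x5f x2=0x9a x3=0x9a  N=0 Z=0
-- IRQ taken; context saved, return-PC = 3 --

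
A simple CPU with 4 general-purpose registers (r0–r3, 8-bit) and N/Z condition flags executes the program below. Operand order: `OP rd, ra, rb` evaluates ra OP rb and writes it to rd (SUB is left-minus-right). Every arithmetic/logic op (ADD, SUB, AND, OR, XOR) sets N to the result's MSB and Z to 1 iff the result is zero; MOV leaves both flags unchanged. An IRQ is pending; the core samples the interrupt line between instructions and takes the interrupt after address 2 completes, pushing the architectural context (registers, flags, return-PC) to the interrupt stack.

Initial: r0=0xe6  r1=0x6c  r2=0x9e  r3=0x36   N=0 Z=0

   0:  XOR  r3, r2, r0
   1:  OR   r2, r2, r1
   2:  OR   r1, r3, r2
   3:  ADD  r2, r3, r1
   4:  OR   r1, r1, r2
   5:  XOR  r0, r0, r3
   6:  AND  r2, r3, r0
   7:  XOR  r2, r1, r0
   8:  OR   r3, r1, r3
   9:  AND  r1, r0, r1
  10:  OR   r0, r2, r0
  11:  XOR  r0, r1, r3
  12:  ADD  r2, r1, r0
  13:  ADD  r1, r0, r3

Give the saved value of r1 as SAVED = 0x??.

after  0: r0=0xe6 r1=0x6c r2=0x9e r3=0x78  N=0 Z=0
after  1: r0=0xe6 r1=0x6c r2=0xfe r3=0x78  N=1 Z=0
after  2: r0=0xe6 r1=0xfe r2=0xfe r3=0x78  N=1 Z=0
-- IRQ taken; context saved, return-PC = 3 --

SAVED = 0xfe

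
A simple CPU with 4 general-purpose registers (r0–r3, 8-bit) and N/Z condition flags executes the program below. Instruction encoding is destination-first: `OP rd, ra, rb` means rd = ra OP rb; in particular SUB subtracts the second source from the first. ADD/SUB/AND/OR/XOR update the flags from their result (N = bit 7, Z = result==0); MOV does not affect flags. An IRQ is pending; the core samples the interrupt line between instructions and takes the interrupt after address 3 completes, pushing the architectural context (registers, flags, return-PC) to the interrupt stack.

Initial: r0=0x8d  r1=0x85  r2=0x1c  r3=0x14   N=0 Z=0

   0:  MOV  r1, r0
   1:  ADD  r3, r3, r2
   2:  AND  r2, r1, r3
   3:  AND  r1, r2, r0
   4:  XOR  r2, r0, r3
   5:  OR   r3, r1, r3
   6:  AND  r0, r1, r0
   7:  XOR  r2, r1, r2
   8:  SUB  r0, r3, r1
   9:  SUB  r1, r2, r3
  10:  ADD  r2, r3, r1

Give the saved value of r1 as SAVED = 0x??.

after  0: r0=0x8d r1=0x8d r2=0x1c r3=0x14  N=0 Z=0
after  1: r0=0x8d r1=0x8d r2=0x1c r3=0x30  N=0 Z=0
after  2: r0=0x8d r1=0x8d r2=0x00 r3=0x30  N=0 Z=1
after  3: r0=0x8d r1=0x00 r2=0x00 r3=0x30  N=0 Z=1
-- IRQ taken; context saved, return-PC = 4 --

SAVED = 0x00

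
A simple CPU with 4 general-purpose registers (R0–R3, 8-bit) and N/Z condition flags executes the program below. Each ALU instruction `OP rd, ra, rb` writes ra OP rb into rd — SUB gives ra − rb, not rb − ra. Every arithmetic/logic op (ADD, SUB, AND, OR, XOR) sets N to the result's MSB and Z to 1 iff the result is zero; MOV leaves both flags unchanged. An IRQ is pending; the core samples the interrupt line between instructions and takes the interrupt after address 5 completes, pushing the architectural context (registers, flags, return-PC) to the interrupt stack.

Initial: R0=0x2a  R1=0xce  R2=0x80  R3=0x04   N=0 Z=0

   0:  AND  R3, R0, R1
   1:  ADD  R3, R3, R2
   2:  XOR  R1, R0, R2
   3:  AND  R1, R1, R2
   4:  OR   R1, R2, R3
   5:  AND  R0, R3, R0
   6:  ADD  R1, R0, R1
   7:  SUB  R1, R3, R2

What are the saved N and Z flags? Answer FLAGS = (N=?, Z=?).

FLAGS = (N=0, Z=0)

after  0: R0=0x2a R1=0xce R2=0x80 R3=0x0a  N=0 Z=0
after  1: R0=0x2a R1=0xce R2=0x80 R3=0x8a  N=1 Z=0
after  2: R0=0x2a R1=0xaa R2=0x80 R3=0x8a  N=1 Z=0
after  3: R0=0x2a R1=0x80 R2=0x80 R3=0x8a  N=1 Z=0
after  4: R0=0x2a R1=0x8a R2=0x80 R3=0x8a  N=1 Z=0
after  5: R0=0x0a R1=0x8a R2=0x80 R3=0x8a  N=0 Z=0
-- IRQ taken; context saved, return-PC = 6 --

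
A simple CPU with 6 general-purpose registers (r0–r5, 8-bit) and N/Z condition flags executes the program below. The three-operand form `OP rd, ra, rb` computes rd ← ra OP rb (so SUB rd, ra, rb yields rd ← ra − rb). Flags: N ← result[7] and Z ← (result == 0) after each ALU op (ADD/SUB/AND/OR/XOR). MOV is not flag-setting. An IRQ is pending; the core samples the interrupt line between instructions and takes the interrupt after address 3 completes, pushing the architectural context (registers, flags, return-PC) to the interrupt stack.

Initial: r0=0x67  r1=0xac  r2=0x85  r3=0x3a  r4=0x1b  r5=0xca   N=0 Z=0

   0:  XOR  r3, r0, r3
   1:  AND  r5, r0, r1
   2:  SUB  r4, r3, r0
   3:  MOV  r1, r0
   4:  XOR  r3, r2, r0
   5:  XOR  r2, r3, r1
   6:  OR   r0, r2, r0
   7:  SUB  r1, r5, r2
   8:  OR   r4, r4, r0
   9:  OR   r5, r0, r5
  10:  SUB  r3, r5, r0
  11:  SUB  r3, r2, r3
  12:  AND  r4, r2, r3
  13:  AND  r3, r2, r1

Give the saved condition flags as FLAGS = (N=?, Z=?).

FLAGS = (N=1, Z=0)

after  0: r0=0x67 r1=0xac r2=0x85 r3=0x5d r4=0x1b r5=0xca  N=0 Z=0
after  1: r0=0x67 r1=0xac r2=0x85 r3=0x5d r4=0x1b r5=0x24  N=0 Z=0
after  2: r0=0x67 r1=0xac r2=0x85 r3=0x5d r4=0xf6 r5=0x24  N=1 Z=0
after  3: r0=0x67 r1=0x67 r2=0x85 r3=0x5d r4=0xf6 r5=0x24  N=1 Z=0
-- IRQ taken; context saved, return-PC = 4 --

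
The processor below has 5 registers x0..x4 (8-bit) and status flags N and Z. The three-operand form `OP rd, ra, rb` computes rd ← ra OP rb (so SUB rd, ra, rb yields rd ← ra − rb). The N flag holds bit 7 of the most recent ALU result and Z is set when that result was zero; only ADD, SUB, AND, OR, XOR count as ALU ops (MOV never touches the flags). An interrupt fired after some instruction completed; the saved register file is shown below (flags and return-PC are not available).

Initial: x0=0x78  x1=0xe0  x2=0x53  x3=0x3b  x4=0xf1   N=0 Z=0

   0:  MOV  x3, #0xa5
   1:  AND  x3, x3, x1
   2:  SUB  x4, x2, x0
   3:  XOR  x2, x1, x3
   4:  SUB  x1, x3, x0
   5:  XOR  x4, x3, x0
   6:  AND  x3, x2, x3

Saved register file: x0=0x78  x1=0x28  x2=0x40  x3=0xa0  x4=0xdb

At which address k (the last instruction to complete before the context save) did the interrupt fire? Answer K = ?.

after  0: x0=0x78 x1=0xe0 x2=0x53 x3=0xa5 x4=0xf1  N=0 Z=0
after  1: x0=0x78 x1=0xe0 x2=0x53 x3=0xa0 x4=0xf1  N=1 Z=0
after  2: x0=0x78 x1=0xe0 x2=0x53 x3=0xa0 x4=0xdb  N=1 Z=0
after  3: x0=0x78 x1=0xe0 x2=0x40 x3=0xa0 x4=0xdb  N=0 Z=0
after  4: x0=0x78 x1=0x28 x2=0x40 x3=0xa0 x4=0xdb  N=0 Z=0
-- IRQ taken; context saved, return-PC = 5 --

K = 4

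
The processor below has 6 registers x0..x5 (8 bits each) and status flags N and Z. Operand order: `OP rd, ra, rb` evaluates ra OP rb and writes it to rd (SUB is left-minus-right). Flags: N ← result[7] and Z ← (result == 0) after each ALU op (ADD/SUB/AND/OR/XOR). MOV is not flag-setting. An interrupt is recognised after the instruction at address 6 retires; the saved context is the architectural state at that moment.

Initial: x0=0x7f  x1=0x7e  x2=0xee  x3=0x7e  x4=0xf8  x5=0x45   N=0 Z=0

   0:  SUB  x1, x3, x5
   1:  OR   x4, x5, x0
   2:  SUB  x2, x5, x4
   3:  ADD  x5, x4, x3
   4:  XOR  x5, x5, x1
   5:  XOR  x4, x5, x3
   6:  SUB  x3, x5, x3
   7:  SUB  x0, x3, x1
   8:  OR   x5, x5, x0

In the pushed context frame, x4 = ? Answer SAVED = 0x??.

after  0: x0=0x7f x1=0x39 x2=0xee x3=0x7e x4=0xf8 x5=0x45  N=0 Z=0
after  1: x0=0x7f x1=0x39 x2=0xee x3=0x7e x4=0x7f x5=0x45  N=0 Z=0
after  2: x0=0x7f x1=0x39 x2=0xc6 x3=0x7e x4=0x7f x5=0x45  N=1 Z=0
after  3: x0=0x7f x1=0x39 x2=0xc6 x3=0x7e x4=0x7f x5=0xfd  N=1 Z=0
after  4: x0=0x7f x1=0x39 x2=0xc6 x3=0x7e x4=0x7f x5=0xc4  N=1 Z=0
after  5: x0=0x7f x1=0x39 x2=0xc6 x3=0x7e x4=0xba x5=0xc4  N=1 Z=0
after  6: x0=0x7f x1=0x39 x2=0xc6 x3=0x46 x4=0xba x5=0xc4  N=0 Z=0
-- IRQ taken; context saved, return-PC = 7 --

SAVED = 0xba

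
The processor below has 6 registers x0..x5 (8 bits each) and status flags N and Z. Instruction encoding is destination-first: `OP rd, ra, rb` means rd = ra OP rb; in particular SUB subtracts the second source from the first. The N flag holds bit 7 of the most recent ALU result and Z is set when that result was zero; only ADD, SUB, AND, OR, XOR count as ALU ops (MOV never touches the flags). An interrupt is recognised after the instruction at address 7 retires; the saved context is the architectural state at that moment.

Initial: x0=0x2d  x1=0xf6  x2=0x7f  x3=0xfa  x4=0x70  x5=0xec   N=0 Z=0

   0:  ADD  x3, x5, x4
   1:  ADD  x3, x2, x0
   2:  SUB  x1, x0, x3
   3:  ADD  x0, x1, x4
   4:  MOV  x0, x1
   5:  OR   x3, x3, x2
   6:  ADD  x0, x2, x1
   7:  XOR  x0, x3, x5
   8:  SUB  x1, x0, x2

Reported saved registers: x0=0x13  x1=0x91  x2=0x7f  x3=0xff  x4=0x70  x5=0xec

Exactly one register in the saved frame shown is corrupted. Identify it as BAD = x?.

after  0: x0=0x2d x1=0xf6 x2=0x7f x3=0x5c x4=0x70 x5=0xec  N=0 Z=0
after  1: x0=0x2d x1=0xf6 x2=0x7f x3=0xac x4=0x70 x5=0xec  N=1 Z=0
after  2: x0=0x2d x1=0x81 x2=0x7f x3=0xac x4=0x70 x5=0xec  N=1 Z=0
after  3: x0=0xf1 x1=0x81 x2=0x7f x3=0xac x4=0x70 x5=0xec  N=1 Z=0
after  4: x0=0x81 x1=0x81 x2=0x7f x3=0xac x4=0x70 x5=0xec  N=1 Z=0
after  5: x0=0x81 x1=0x81 x2=0x7f x3=0xff x4=0x70 x5=0xec  N=1 Z=0
after  6: x0=0x00 x1=0x81 x2=0x7f x3=0xff x4=0x70 x5=0xec  N=0 Z=1
after  7: x0=0x13 x1=0x81 x2=0x7f x3=0xff x4=0x70 x5=0xec  N=0 Z=0
-- IRQ taken; context saved, return-PC = 8 --
mismatch: x1: reported 0x91 vs actual 0x81

BAD = x1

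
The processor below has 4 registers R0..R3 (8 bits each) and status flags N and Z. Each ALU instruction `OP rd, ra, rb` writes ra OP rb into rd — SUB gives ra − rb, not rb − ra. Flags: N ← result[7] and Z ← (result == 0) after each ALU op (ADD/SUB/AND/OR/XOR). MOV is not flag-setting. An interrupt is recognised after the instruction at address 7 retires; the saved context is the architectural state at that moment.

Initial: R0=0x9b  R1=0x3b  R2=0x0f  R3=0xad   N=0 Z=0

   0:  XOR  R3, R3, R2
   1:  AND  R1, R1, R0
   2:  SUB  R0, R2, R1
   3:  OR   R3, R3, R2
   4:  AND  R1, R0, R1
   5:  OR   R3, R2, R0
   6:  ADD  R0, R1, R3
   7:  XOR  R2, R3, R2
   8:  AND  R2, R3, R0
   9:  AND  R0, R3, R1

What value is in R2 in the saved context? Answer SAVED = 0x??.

SAVED = 0xf0

after  0: R0=0x9b R1=0x3b R2=0x0f R3=0xa2  N=1 Z=0
after  1: R0=0x9b R1=0x1b R2=0x0f R3=0xa2  N=0 Z=0
after  2: R0=0xf4 R1=0x1b R2=0x0f R3=0xa2  N=1 Z=0
after  3: R0=0xf4 R1=0x1b R2=0x0f R3=0xaf  N=1 Z=0
after  4: R0=0xf4 R1=0x10 R2=0x0f R3=0xaf  N=0 Z=0
after  5: R0=0xf4 R1=0x10 R2=0x0f R3=0xff  N=1 Z=0
after  6: R0=0x0f R1=0x10 R2=0x0f R3=0xff  N=0 Z=0
after  7: R0=0x0f R1=0x10 R2=0xf0 R3=0xff  N=1 Z=0
-- IRQ taken; context saved, return-PC = 8 --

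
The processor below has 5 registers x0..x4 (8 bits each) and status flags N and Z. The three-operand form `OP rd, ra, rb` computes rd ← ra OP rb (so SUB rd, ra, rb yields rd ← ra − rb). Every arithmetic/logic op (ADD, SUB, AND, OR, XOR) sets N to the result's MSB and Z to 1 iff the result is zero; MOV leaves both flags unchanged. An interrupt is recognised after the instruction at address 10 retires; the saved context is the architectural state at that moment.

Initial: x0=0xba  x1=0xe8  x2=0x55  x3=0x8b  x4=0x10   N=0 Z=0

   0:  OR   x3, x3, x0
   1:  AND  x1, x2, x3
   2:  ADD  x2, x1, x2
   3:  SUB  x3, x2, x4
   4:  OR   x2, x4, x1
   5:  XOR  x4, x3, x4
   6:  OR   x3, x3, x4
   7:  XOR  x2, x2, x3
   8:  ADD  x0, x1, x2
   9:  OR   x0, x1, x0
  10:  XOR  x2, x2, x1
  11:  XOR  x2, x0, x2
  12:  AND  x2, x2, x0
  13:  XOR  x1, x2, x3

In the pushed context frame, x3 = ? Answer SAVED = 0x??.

after  0: x0=0xba x1=0xe8 x2=0x55 x3=0xbb x4=0x10  N=1 Z=0
after  1: x0=0xba x1=0x11 x2=0x55 x3=0xbb x4=0x10  N=0 Z=0
after  2: x0=0xba x1=0x11 x2=0x66 x3=0xbb x4=0x10  N=0 Z=0
after  3: x0=0xba x1=0x11 x2=0x66 x3=0x56 x4=0x10  N=0 Z=0
after  4: x0=0xba x1=0x11 x2=0x11 x3=0x56 x4=0x10  N=0 Z=0
after  5: x0=0xba x1=0x11 x2=0x11 x3=0x56 x4=0x46  N=0 Z=0
after  6: x0=0xba x1=0x11 x2=0x11 x3=0x56 x4=0x46  N=0 Z=0
after  7: x0=0xba x1=0x11 x2=0x47 x3=0x56 x4=0x46  N=0 Z=0
after  8: x0=0x58 x1=0x11 x2=0x47 x3=0x56 x4=0x46  N=0 Z=0
after  9: x0=0x59 x1=0x11 x2=0x47 x3=0x56 x4=0x46  N=0 Z=0
after 10: x0=0x59 x1=0x11 x2=0x56 x3=0x56 x4=0x46  N=0 Z=0
-- IRQ taken; context saved, return-PC = 11 --

SAVED = 0x56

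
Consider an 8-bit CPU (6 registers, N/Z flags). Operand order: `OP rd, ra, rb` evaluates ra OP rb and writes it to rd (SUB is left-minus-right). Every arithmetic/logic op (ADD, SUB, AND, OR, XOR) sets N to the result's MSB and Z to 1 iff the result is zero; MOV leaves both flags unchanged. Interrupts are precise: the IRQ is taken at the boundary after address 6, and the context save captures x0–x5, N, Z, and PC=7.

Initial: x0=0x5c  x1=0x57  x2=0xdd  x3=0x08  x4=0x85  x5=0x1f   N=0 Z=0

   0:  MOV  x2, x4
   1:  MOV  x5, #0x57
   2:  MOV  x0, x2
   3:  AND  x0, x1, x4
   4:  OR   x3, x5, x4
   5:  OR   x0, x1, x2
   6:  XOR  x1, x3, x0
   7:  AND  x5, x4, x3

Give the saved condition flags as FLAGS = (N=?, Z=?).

FLAGS = (N=0, Z=1)

after  0: x0=0x5c x1=0x57 x2=0x85 x3=0x08 x4=0x85 x5=0x1f  N=0 Z=0
after  1: x0=0x5c x1=0x57 x2=0x85 x3=0x08 x4=0x85 x5=0x57  N=0 Z=0
after  2: x0=0x85 x1=0x57 x2=0x85 x3=0x08 x4=0x85 x5=0x57  N=0 Z=0
after  3: x0=0x05 x1=0x57 x2=0x85 x3=0x08 x4=0x85 x5=0x57  N=0 Z=0
after  4: x0=0x05 x1=0x57 x2=0x85 x3=0xd7 x4=0x85 x5=0x57  N=1 Z=0
after  5: x0=0xd7 x1=0x57 x2=0x85 x3=0xd7 x4=0x85 x5=0x57  N=1 Z=0
after  6: x0=0xd7 x1=0x00 x2=0x85 x3=0xd7 x4=0x85 x5=0x57  N=0 Z=1
-- IRQ taken; context saved, return-PC = 7 --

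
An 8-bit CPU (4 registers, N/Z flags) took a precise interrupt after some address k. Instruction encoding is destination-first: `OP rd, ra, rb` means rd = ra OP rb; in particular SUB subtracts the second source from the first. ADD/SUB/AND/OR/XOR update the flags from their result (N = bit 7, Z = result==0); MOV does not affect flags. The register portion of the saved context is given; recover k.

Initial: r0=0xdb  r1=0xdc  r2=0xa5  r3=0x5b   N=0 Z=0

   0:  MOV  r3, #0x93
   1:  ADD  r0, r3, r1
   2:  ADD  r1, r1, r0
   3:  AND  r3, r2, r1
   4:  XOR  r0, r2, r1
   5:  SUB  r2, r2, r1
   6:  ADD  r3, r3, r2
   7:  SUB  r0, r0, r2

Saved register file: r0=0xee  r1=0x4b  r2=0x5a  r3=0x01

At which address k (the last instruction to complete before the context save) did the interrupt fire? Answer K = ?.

K = 5

after  0: r0=0xdb r1=0xdc r2=0xa5 r3=0x93  N=0 Z=0
after  1: r0=0x6f r1=0xdc r2=0xa5 r3=0x93  N=0 Z=0
after  2: r0=0x6f r1=0x4b r2=0xa5 r3=0x93  N=0 Z=0
after  3: r0=0x6f r1=0x4b r2=0xa5 r3=0x01  N=0 Z=0
after  4: r0=0xee r1=0x4b r2=0xa5 r3=0x01  N=1 Z=0
after  5: r0=0xee r1=0x4b r2=0x5a r3=0x01  N=0 Z=0
-- IRQ taken; context saved, return-PC = 6 --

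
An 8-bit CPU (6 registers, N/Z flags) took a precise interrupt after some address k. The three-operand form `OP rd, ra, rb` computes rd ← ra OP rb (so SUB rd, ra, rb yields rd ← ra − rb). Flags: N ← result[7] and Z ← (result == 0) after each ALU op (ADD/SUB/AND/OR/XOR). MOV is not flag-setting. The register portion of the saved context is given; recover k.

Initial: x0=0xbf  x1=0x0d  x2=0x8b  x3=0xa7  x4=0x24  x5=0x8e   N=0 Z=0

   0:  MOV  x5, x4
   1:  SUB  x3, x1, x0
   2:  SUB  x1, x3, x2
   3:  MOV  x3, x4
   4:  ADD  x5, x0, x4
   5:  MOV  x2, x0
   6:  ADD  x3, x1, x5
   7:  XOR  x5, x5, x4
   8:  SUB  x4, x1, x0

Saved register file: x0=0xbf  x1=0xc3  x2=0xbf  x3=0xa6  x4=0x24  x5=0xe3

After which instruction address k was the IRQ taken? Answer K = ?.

K = 6

after  0: x0=0xbf x1=0x0d x2=0x8b x3=0xa7 x4=0x24 x5=0x24  N=0 Z=0
after  1: x0=0xbf x1=0x0d x2=0x8b x3=0x4e x4=0x24 x5=0x24  N=0 Z=0
after  2: x0=0xbf x1=0xc3 x2=0x8b x3=0x4e x4=0x24 x5=0x24  N=1 Z=0
after  3: x0=0xbf x1=0xc3 x2=0x8b x3=0x24 x4=0x24 x5=0x24  N=1 Z=0
after  4: x0=0xbf x1=0xc3 x2=0x8b x3=0x24 x4=0x24 x5=0xe3  N=1 Z=0
after  5: x0=0xbf x1=0xc3 x2=0xbf x3=0x24 x4=0x24 x5=0xe3  N=1 Z=0
after  6: x0=0xbf x1=0xc3 x2=0xbf x3=0xa6 x4=0x24 x5=0xe3  N=1 Z=0
-- IRQ taken; context saved, return-PC = 7 --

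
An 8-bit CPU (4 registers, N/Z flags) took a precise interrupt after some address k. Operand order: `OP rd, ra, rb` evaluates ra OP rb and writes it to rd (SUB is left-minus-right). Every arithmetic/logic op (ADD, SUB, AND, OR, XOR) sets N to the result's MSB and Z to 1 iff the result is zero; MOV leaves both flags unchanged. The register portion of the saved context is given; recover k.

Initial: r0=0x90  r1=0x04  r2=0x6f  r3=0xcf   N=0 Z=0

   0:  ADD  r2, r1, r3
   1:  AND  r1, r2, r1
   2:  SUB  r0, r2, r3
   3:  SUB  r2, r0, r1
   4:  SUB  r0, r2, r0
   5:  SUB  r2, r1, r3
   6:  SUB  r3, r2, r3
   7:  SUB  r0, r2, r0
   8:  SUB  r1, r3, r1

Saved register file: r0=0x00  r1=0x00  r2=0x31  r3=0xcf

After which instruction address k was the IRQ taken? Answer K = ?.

K = 5

after  0: r0=0x90 r1=0x04 r2=0xd3 r3=0xcf  N=1 Z=0
after  1: r0=0x90 r1=0x00 r2=0xd3 r3=0xcf  N=0 Z=1
after  2: r0=0x04 r1=0x00 r2=0xd3 r3=0xcf  N=0 Z=0
after  3: r0=0x04 r1=0x00 r2=0x04 r3=0xcf  N=0 Z=0
after  4: r0=0x00 r1=0x00 r2=0x04 r3=0xcf  N=0 Z=1
after  5: r0=0x00 r1=0x00 r2=0x31 r3=0xcf  N=0 Z=0
-- IRQ taken; context saved, return-PC = 6 --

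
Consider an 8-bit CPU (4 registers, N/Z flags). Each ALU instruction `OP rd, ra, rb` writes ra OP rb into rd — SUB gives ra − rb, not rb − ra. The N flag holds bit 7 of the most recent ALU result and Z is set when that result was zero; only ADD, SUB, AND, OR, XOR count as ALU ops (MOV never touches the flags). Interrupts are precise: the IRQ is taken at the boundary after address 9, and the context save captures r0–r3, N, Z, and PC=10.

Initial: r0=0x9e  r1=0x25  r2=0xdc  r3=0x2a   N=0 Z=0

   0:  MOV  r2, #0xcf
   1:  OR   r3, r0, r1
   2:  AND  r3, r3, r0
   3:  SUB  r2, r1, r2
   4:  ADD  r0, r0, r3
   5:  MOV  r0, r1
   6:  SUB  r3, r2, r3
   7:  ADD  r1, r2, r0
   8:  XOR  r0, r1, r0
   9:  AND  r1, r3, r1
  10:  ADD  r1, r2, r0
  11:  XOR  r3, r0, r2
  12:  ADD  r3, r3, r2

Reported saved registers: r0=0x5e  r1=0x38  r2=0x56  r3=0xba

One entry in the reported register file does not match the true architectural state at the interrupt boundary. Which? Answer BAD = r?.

after  0: r0=0x9e r1=0x25 r2=0xcf r3=0x2a  N=0 Z=0
after  1: r0=0x9e r1=0x25 r2=0xcf r3=0xbf  N=1 Z=0
after  2: r0=0x9e r1=0x25 r2=0xcf r3=0x9e  N=1 Z=0
after  3: r0=0x9e r1=0x25 r2=0x56 r3=0x9e  N=0 Z=0
after  4: r0=0x3c r1=0x25 r2=0x56 r3=0x9e  N=0 Z=0
after  5: r0=0x25 r1=0x25 r2=0x56 r3=0x9e  N=0 Z=0
after  6: r0=0x25 r1=0x25 r2=0x56 r3=0xb8  N=1 Z=0
after  7: r0=0x25 r1=0x7b r2=0x56 r3=0xb8  N=0 Z=0
after  8: r0=0x5e r1=0x7b r2=0x56 r3=0xb8  N=0 Z=0
after  9: r0=0x5e r1=0x38 r2=0x56 r3=0xb8  N=0 Z=0
-- IRQ taken; context saved, return-PC = 10 --
mismatch: r3: reported 0xba vs actual 0xb8

BAD = r3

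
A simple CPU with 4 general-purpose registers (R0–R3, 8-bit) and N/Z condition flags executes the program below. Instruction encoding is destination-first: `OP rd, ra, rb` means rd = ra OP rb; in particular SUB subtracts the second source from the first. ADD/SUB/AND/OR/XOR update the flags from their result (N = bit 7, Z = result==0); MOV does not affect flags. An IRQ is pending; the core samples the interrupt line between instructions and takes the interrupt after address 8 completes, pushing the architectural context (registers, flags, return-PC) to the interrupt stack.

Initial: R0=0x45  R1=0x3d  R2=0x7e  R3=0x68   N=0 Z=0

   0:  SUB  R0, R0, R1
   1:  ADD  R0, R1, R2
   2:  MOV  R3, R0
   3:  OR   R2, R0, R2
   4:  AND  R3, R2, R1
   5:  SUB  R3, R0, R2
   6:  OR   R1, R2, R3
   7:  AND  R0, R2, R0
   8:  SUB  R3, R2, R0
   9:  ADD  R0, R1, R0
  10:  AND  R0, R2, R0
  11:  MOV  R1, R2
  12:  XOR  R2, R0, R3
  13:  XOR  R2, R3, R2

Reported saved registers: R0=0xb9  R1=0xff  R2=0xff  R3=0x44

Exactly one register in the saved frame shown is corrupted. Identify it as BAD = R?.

after  0: R0=0x08 R1=0x3d R2=0x7e R3=0x68  N=0 Z=0
after  1: R0=0xbb R1=0x3d R2=0x7e R3=0x68  N=1 Z=0
after  2: R0=0xbb R1=0x3d R2=0x7e R3=0xbb  N=1 Z=0
after  3: R0=0xbb R1=0x3d R2=0xff R3=0xbb  N=1 Z=0
after  4: R0=0xbb R1=0x3d R2=0xff R3=0x3d  N=0 Z=0
after  5: R0=0xbb R1=0x3d R2=0xff R3=0xbc  N=1 Z=0
after  6: R0=0xbb R1=0xff R2=0xff R3=0xbc  N=1 Z=0
after  7: R0=0xbb R1=0xff R2=0xff R3=0xbc  N=1 Z=0
after  8: R0=0xbb R1=0xff R2=0xff R3=0x44  N=0 Z=0
-- IRQ taken; context saved, return-PC = 9 --
mismatch: R0: reported 0xb9 vs actual 0xbb

BAD = R0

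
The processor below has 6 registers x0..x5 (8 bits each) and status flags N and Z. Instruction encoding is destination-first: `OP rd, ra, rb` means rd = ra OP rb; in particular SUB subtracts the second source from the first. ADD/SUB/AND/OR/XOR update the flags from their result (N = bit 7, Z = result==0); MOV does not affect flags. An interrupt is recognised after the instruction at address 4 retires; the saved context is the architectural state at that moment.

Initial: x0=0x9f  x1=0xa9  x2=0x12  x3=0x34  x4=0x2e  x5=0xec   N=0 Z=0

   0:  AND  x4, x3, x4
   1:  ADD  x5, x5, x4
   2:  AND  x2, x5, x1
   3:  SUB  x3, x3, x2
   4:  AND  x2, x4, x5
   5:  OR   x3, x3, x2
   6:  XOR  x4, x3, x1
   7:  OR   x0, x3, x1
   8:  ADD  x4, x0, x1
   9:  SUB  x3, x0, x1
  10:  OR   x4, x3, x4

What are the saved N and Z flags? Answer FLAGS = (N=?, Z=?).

after  0: x0=0x9f x1=0xa9 x2=0x12 x3=0x34 x4=0x24 x5=0xec  N=0 Z=0
after  1: x0=0x9f x1=0xa9 x2=0x12 x3=0x34 x4=0x24 x5=0x10  N=0 Z=0
after  2: x0=0x9f x1=0xa9 x2=0x00 x3=0x34 x4=0x24 x5=0x10  N=0 Z=1
after  3: x0=0x9f x1=0xa9 x2=0x00 x3=0x34 x4=0x24 x5=0x10  N=0 Z=0
after  4: x0=0x9f x1=0xa9 x2=0x00 x3=0x34 x4=0x24 x5=0x10  N=0 Z=1
-- IRQ taken; context saved, return-PC = 5 --

FLAGS = (N=0, Z=1)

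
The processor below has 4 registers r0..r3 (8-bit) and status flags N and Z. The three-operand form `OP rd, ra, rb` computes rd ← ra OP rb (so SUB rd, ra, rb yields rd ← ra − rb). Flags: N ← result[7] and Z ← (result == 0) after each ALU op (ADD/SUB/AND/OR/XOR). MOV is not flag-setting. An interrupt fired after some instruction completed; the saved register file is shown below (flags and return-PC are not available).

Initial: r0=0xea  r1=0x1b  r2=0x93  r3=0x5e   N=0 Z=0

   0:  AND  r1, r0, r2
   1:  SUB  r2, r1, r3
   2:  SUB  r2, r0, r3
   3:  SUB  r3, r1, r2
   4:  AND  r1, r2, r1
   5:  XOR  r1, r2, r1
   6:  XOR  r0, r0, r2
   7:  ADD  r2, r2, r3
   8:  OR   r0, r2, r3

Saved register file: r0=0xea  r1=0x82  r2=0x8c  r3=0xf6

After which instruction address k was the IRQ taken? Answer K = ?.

after  0: r0=0xea r1=0x82 r2=0x93 r3=0x5e  N=1 Z=0
after  1: r0=0xea r1=0x82 r2=0x24 r3=0x5e  N=0 Z=0
after  2: r0=0xea r1=0x82 r2=0x8c r3=0x5e  N=1 Z=0
after  3: r0=0xea r1=0x82 r2=0x8c r3=0xf6  N=1 Z=0
-- IRQ taken; context saved, return-PC = 4 --

K = 3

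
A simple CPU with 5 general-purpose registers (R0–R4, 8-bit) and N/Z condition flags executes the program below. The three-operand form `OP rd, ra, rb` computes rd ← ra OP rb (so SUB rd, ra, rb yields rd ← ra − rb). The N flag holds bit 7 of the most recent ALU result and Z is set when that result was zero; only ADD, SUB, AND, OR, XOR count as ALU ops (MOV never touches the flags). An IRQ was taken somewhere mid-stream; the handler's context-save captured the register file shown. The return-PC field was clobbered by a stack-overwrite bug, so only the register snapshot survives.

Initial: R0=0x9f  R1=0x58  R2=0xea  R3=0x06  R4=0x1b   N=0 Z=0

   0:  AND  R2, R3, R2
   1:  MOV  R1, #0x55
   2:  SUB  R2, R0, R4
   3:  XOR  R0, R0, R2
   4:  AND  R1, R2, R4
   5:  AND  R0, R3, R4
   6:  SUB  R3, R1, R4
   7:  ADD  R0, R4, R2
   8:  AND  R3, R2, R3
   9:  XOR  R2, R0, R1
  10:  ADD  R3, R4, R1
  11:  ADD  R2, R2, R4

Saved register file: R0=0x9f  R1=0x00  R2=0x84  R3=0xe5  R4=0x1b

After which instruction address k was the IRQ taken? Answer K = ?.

after  0: R0=0x9f R1=0x58 R2=0x02 R3=0x06 R4=0x1b  N=0 Z=0
after  1: R0=0x9f R1=0x55 R2=0x02 R3=0x06 R4=0x1b  N=0 Z=0
after  2: R0=0x9f R1=0x55 R2=0x84 R3=0x06 R4=0x1b  N=1 Z=0
after  3: R0=0x1b R1=0x55 R2=0x84 R3=0x06 R4=0x1b  N=0 Z=0
after  4: R0=0x1b R1=0x00 R2=0x84 R3=0x06 R4=0x1b  N=0 Z=1
after  5: R0=0x02 R1=0x00 R2=0x84 R3=0x06 R4=0x1b  N=0 Z=0
after  6: R0=0x02 R1=0x00 R2=0x84 R3=0xe5 R4=0x1b  N=1 Z=0
after  7: R0=0x9f R1=0x00 R2=0x84 R3=0xe5 R4=0x1b  N=1 Z=0
-- IRQ taken; context saved, return-PC = 8 --

K = 7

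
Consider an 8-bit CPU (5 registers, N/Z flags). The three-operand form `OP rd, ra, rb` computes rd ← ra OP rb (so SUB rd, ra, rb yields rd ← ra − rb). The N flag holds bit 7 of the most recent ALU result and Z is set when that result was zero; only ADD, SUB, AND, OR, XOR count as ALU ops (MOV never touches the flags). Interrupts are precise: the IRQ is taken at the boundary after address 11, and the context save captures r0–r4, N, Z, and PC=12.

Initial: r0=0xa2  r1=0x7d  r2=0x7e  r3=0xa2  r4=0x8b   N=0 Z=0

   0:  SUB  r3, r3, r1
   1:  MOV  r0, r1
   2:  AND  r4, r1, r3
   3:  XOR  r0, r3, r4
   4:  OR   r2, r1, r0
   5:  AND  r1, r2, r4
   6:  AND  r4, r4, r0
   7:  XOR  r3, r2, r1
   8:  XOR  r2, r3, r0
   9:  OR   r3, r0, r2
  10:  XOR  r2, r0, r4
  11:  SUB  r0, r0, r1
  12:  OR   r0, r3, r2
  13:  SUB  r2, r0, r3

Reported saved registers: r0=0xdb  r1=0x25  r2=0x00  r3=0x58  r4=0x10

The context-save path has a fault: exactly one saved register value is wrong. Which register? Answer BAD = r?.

BAD = r4

after  0: r0=0xa2 r1=0x7d r2=0x7e r3=0x25 r4=0x8b  N=0 Z=0
after  1: r0=0x7d r1=0x7d r2=0x7e r3=0x25 r4=0x8b  N=0 Z=0
after  2: r0=0x7d r1=0x7d r2=0x7e r3=0x25 r4=0x25  N=0 Z=0
after  3: r0=0x00 r1=0x7d r2=0x7e r3=0x25 r4=0x25  N=0 Z=1
after  4: r0=0x00 r1=0x7d r2=0x7d r3=0x25 r4=0x25  N=0 Z=0
after  5: r0=0x00 r1=0x25 r2=0x7d r3=0x25 r4=0x25  N=0 Z=0
after  6: r0=0x00 r1=0x25 r2=0x7d r3=0x25 r4=0x00  N=0 Z=1
after  7: r0=0x00 r1=0x25 r2=0x7d r3=0x58 r4=0x00  N=0 Z=0
after  8: r0=0x00 r1=0x25 r2=0x58 r3=0x58 r4=0x00  N=0 Z=0
after  9: r0=0x00 r1=0x25 r2=0x58 r3=0x58 r4=0x00  N=0 Z=0
after 10: r0=0x00 r1=0x25 r2=0x00 r3=0x58 r4=0x00  N=0 Z=1
after 11: r0=0xdb r1=0x25 r2=0x00 r3=0x58 r4=0x00  N=1 Z=0
-- IRQ taken; context saved, return-PC = 12 --
mismatch: r4: reported 0x10 vs actual 0x00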